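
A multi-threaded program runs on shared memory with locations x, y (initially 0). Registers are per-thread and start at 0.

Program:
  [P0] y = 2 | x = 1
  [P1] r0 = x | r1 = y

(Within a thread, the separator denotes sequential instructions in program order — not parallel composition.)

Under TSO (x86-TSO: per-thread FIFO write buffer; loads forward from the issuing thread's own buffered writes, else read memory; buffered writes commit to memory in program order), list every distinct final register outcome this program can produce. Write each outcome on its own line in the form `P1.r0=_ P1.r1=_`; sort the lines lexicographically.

P1.r0=0 P1.r1=0
P1.r0=0 P1.r1=2
P1.r0=1 P1.r1=2

outcome vector order: (P1.r0,P1.r1)
|TSO outcomes| = 3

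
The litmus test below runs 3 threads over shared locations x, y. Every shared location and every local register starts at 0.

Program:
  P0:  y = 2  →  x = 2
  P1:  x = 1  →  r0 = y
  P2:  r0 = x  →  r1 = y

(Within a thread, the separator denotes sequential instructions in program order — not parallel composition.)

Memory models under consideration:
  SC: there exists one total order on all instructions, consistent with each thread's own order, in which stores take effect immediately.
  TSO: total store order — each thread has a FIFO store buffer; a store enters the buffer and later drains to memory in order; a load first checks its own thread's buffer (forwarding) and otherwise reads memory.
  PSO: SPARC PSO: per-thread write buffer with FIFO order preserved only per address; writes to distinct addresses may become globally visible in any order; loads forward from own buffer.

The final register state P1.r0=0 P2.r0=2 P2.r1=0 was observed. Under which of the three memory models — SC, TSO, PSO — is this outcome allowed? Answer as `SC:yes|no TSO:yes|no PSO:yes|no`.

SC:no TSO:no PSO:yes

outcome vector order: (P1.r0,P2.r0,P2.r1)
under SC → 000 002 010 012 022 200 202 210 212 222
under TSO → 000 002 010 012 022 200 202 210 212 222
under PSO → 000 002 010 012 020 022 200 202 210 212 220 222
target 020 ∈ {PSO}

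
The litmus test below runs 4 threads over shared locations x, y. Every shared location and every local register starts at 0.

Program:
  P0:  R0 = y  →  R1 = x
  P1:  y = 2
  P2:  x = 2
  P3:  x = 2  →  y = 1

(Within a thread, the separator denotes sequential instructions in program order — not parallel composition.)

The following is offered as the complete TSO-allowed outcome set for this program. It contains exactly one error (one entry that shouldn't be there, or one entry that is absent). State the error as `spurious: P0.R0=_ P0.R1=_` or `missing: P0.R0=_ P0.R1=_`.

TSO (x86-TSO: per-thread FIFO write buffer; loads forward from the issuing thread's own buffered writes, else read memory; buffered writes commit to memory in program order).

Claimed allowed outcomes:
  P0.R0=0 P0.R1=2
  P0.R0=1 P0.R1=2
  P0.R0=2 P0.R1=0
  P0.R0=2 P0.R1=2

missing: P0.R0=0 P0.R1=0

outcome vector order: (P0.R0,P0.R1)
[TSO] allowed = {00; 02; 12; 20; 22}
TSO∖claimed = {00}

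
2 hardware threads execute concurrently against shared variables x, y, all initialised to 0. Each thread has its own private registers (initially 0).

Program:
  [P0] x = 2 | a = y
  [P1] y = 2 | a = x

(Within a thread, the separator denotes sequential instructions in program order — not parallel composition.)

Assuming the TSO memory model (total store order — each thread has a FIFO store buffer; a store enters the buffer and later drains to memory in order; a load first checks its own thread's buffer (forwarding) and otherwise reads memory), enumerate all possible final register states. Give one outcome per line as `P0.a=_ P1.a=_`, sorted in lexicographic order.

outcome vector order: (P0.a,P1.a)
|TSO outcomes| = 4

P0.a=0 P1.a=0
P0.a=0 P1.a=2
P0.a=2 P1.a=0
P0.a=2 P1.a=2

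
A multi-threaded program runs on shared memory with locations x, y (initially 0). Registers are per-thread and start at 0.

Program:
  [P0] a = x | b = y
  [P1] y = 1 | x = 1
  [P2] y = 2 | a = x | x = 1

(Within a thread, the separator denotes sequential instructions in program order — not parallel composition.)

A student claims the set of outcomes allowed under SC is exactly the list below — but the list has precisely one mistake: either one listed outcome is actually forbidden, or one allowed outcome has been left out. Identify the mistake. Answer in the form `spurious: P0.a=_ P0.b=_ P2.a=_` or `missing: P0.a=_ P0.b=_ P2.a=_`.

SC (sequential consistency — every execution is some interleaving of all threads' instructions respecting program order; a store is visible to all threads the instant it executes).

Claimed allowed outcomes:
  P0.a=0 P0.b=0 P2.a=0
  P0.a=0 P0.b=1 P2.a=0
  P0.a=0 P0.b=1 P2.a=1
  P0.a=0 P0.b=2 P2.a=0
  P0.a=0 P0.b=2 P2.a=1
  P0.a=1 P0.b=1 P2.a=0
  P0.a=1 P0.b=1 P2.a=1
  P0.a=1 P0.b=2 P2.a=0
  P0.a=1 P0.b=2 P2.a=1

outcome vector order: (P0.a,P0.b,P2.a)
SC (10): (0,0,0), (0,0,1), (0,1,0), (0,1,1), (0,2,0), (0,2,1), (1,1,0), (1,1,1), (1,2,0), (1,2,1)
SC∖claimed = {(0,0,1)}

missing: P0.a=0 P0.b=0 P2.a=1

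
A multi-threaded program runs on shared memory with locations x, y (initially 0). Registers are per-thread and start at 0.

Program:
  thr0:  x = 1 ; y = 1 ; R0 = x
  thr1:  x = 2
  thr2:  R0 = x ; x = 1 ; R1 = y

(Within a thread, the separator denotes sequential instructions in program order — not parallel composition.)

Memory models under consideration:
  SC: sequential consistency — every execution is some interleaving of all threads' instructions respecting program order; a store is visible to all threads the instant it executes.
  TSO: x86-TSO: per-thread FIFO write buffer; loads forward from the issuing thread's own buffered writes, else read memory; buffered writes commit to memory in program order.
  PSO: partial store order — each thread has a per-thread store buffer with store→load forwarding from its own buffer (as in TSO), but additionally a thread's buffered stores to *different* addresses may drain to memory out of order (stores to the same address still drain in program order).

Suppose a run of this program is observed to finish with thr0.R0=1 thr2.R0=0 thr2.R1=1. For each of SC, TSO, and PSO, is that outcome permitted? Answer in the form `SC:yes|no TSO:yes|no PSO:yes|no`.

outcome vector order: (thr0.R0,thr2.R0,thr2.R1)
[SC] allowed = {(1,0,0), (1,0,1), (1,1,0), (1,1,1), (1,2,0), (1,2,1), (2,0,0), (2,0,1), (2,1,0), (2,1,1), (2,2,1)}
[TSO] allowed = {(1,0,0), (1,0,1), (1,1,0), (1,1,1), (1,2,0), (1,2,1), (2,0,0), (2,0,1), (2,1,0), (2,1,1), (2,2,0), (2,2,1)}
[PSO] allowed = {(1,0,0), (1,0,1), (1,1,0), (1,1,1), (1,2,0), (1,2,1), (2,0,0), (2,0,1), (2,1,0), (2,1,1), (2,2,0), (2,2,1)}
target (1,0,1) ∈ {SC,TSO,PSO}

SC:yes TSO:yes PSO:yes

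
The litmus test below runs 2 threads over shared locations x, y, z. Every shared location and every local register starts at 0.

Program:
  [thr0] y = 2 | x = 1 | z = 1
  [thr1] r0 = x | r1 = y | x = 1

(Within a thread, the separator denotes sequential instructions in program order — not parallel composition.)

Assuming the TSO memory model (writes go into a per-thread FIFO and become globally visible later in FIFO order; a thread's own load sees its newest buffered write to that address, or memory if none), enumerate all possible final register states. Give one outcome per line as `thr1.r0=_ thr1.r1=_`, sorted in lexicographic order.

outcome vector order: (thr1.r0,thr1.r1)
|TSO outcomes| = 3

thr1.r0=0 thr1.r1=0
thr1.r0=0 thr1.r1=2
thr1.r0=1 thr1.r1=2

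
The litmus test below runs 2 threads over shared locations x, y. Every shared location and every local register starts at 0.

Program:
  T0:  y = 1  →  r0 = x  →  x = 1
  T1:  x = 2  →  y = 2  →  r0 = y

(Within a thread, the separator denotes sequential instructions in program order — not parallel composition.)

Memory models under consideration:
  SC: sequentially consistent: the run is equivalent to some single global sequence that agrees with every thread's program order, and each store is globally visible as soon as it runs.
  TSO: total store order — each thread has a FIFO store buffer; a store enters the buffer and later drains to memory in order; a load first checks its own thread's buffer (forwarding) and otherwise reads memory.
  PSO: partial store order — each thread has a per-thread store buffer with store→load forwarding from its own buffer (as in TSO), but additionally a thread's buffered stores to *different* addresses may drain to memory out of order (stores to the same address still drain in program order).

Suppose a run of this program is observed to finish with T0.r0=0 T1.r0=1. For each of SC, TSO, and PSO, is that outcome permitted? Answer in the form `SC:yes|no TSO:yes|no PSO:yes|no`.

outcome vector order: (T0.r0,T1.r0)
SC (3): (0,2) (2,1) (2,2)
TSO (4): (0,1) (0,2) (2,1) (2,2)
PSO (4): (0,1) (0,2) (2,1) (2,2)
target (0,1) ∈ {TSO,PSO}

SC:no TSO:yes PSO:yes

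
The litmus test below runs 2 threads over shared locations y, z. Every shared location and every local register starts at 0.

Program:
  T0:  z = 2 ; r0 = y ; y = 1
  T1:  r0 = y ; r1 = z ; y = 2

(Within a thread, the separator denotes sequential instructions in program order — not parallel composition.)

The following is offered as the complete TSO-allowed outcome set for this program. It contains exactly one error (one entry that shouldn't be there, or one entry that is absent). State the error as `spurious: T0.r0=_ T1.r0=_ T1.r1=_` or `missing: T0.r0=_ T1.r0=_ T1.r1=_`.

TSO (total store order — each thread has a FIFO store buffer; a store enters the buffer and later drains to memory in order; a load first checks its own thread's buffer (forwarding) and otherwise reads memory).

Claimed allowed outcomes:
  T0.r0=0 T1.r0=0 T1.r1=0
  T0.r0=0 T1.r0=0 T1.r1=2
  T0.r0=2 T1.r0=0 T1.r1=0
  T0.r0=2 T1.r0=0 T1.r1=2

outcome vector order: (T0.r0,T1.r0,T1.r1)
[TSO] allowed = {(0,0,0), (0,0,2), (0,1,2), (2,0,0), (2,0,2)}
TSO∖claimed = {(0,1,2)}

missing: T0.r0=0 T1.r0=1 T1.r1=2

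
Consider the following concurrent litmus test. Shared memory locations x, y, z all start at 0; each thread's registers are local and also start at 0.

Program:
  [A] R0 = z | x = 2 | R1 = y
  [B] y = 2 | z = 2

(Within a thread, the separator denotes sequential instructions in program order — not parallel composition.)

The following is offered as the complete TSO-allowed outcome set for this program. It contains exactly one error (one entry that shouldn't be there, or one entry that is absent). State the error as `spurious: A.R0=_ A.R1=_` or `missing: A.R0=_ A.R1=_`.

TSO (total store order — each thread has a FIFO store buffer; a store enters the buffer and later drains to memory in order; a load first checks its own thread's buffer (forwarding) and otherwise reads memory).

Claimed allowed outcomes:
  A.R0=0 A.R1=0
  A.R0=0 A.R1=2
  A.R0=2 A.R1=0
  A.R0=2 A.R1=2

outcome vector order: (A.R0,A.R1)
[TSO] allowed = {0/0, 0/2, 2/2}
claimed∖TSO = {2/0}

spurious: A.R0=2 A.R1=0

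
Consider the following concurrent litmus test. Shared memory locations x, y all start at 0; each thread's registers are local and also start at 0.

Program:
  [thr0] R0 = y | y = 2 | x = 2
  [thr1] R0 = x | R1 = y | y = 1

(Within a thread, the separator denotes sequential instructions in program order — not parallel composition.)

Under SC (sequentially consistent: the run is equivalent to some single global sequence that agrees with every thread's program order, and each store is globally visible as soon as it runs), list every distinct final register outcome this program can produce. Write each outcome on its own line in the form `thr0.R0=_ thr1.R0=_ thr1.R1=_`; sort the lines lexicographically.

outcome vector order: (thr0.R0,thr1.R0,thr1.R1)
|SC outcomes| = 4

thr0.R0=0 thr1.R0=0 thr1.R1=0
thr0.R0=0 thr1.R0=0 thr1.R1=2
thr0.R0=0 thr1.R0=2 thr1.R1=2
thr0.R0=1 thr1.R0=0 thr1.R1=0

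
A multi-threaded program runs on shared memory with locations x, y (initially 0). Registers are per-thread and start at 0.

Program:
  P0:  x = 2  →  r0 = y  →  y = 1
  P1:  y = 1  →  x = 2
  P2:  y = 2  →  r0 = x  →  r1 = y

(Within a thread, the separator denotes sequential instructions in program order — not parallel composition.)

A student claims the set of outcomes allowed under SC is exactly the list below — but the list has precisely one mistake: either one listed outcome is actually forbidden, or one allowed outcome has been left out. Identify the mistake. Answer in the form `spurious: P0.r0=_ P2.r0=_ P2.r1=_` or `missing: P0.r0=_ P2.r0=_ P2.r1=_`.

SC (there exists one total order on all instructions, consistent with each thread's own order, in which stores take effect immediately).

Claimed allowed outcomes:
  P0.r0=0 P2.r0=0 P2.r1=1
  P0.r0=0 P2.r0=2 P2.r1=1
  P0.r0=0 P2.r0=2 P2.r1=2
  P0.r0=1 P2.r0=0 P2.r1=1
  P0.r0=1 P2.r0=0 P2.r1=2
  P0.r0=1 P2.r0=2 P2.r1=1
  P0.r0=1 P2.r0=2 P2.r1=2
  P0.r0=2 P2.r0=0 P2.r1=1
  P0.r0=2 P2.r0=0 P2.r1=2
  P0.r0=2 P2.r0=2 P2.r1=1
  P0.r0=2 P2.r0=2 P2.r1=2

spurious: P0.r0=0 P2.r0=0 P2.r1=1

outcome vector order: (P0.r0,P2.r0,P2.r1)
SC: 10 outcomes — {<0 2 1> <0 2 2> <1 0 1> <1 0 2> <1 2 1> <1 2 2> <2 0 1> <2 0 2> <2 2 1> <2 2 2>}
claimed∖SC = {<0 0 1>}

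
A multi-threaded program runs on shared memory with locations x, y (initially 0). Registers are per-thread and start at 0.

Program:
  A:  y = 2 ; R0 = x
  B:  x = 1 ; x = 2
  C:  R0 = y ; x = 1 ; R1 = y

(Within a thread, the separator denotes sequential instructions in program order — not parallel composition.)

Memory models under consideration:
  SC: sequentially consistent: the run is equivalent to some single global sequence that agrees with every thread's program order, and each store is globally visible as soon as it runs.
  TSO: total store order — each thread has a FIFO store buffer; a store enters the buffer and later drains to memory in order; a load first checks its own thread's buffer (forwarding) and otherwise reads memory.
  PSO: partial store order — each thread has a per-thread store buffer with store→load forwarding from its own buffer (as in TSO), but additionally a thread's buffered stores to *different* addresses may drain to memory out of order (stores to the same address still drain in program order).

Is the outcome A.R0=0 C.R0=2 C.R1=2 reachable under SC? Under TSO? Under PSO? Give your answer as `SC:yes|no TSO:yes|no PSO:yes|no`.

outcome vector order: (A.R0,C.R0,C.R1)
SC (8): <0 0 2>; <0 2 2>; <1 0 0>; <1 0 2>; <1 2 2>; <2 0 0>; <2 0 2>; <2 2 2>
TSO (9): <0 0 0>; <0 0 2>; <0 2 2>; <1 0 0>; <1 0 2>; <1 2 2>; <2 0 0>; <2 0 2>; <2 2 2>
PSO (9): <0 0 0>; <0 0 2>; <0 2 2>; <1 0 0>; <1 0 2>; <1 2 2>; <2 0 0>; <2 0 2>; <2 2 2>
target <0 2 2> ∈ {SC,TSO,PSO}

SC:yes TSO:yes PSO:yes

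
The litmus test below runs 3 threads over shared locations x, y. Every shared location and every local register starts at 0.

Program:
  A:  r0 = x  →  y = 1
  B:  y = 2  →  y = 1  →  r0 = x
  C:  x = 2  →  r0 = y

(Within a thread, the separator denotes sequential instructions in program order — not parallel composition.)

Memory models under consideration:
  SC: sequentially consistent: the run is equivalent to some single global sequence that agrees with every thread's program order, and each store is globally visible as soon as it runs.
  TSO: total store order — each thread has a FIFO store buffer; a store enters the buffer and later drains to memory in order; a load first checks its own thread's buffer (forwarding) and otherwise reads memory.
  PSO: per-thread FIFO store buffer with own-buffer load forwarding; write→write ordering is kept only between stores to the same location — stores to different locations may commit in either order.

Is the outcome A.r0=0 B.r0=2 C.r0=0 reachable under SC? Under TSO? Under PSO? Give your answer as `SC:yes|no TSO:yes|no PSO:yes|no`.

SC:yes TSO:yes PSO:yes

outcome vector order: (A.r0,B.r0,C.r0)
[SC] allowed = {001, 020, 021, 022, 201, 220, 221, 222}
[TSO] allowed = {000, 001, 002, 020, 021, 022, 200, 201, 202, 220, 221, 222}
[PSO] allowed = {000, 001, 002, 020, 021, 022, 200, 201, 202, 220, 221, 222}
target 020 ∈ {SC,TSO,PSO}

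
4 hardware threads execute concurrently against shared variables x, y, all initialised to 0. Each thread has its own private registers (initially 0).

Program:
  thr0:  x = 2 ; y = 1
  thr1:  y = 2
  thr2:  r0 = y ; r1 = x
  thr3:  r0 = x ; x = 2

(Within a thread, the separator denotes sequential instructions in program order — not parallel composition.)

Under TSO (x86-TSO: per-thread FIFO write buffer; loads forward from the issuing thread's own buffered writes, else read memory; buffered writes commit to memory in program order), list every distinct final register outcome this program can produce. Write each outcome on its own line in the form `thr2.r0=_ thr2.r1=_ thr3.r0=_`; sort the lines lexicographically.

outcome vector order: (thr2.r0,thr2.r1,thr3.r0)
|TSO outcomes| = 10

thr2.r0=0 thr2.r1=0 thr3.r0=0
thr2.r0=0 thr2.r1=0 thr3.r0=2
thr2.r0=0 thr2.r1=2 thr3.r0=0
thr2.r0=0 thr2.r1=2 thr3.r0=2
thr2.r0=1 thr2.r1=2 thr3.r0=0
thr2.r0=1 thr2.r1=2 thr3.r0=2
thr2.r0=2 thr2.r1=0 thr3.r0=0
thr2.r0=2 thr2.r1=0 thr3.r0=2
thr2.r0=2 thr2.r1=2 thr3.r0=0
thr2.r0=2 thr2.r1=2 thr3.r0=2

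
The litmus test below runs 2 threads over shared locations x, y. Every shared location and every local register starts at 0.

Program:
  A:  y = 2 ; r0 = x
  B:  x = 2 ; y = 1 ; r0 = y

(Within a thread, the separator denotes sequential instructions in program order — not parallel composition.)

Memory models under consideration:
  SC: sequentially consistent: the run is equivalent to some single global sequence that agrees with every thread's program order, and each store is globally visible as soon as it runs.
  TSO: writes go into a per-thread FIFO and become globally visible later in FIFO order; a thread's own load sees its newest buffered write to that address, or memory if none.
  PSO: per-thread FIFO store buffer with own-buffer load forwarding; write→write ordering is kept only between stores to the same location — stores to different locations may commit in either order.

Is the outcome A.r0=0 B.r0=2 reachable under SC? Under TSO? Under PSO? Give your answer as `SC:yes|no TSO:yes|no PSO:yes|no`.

SC:no TSO:yes PSO:yes

outcome vector order: (A.r0,B.r0)
[SC] allowed = {0/1 2/1 2/2}
[TSO] allowed = {0/1 0/2 2/1 2/2}
[PSO] allowed = {0/1 0/2 2/1 2/2}
target 0/2 ∈ {TSO,PSO}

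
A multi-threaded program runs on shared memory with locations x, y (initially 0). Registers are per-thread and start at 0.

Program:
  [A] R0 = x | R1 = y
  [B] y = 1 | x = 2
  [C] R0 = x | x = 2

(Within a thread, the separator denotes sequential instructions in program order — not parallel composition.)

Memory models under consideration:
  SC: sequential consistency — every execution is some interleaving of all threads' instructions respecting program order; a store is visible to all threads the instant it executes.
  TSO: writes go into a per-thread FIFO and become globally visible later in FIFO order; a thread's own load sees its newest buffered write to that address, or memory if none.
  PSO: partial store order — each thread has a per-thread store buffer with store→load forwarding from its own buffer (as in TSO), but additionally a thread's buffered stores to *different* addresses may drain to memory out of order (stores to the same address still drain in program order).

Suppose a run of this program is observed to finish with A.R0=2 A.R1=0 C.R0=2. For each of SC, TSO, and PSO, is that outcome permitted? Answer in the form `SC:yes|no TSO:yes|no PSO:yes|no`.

SC:no TSO:no PSO:yes

outcome vector order: (A.R0,A.R1,C.R0)
SC: 7 outcomes — {000 002 010 012 200 210 212}
TSO: 7 outcomes — {000 002 010 012 200 210 212}
PSO: 8 outcomes — {000 002 010 012 200 202 210 212}
target 202 ∈ {PSO}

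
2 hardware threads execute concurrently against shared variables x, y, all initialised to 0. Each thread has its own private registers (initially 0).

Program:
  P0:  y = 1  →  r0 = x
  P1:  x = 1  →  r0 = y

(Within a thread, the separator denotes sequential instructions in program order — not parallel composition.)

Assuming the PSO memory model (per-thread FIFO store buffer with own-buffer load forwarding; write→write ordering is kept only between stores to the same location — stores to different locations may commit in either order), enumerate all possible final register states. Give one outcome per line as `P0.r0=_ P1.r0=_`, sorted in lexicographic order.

P0.r0=0 P1.r0=0
P0.r0=0 P1.r0=1
P0.r0=1 P1.r0=0
P0.r0=1 P1.r0=1

outcome vector order: (P0.r0,P1.r0)
|PSO outcomes| = 4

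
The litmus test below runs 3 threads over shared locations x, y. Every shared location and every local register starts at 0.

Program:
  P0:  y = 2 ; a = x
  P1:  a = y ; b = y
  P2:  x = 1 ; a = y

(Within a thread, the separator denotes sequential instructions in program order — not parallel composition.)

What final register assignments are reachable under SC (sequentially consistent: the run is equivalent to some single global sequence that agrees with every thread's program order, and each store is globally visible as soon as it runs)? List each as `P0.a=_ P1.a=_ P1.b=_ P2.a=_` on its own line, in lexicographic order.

outcome vector order: (P0.a,P1.a,P1.b,P2.a)
|SC outcomes| = 9

P0.a=0 P1.a=0 P1.b=0 P2.a=2
P0.a=0 P1.a=0 P1.b=2 P2.a=2
P0.a=0 P1.a=2 P1.b=2 P2.a=2
P0.a=1 P1.a=0 P1.b=0 P2.a=0
P0.a=1 P1.a=0 P1.b=0 P2.a=2
P0.a=1 P1.a=0 P1.b=2 P2.a=0
P0.a=1 P1.a=0 P1.b=2 P2.a=2
P0.a=1 P1.a=2 P1.b=2 P2.a=0
P0.a=1 P1.a=2 P1.b=2 P2.a=2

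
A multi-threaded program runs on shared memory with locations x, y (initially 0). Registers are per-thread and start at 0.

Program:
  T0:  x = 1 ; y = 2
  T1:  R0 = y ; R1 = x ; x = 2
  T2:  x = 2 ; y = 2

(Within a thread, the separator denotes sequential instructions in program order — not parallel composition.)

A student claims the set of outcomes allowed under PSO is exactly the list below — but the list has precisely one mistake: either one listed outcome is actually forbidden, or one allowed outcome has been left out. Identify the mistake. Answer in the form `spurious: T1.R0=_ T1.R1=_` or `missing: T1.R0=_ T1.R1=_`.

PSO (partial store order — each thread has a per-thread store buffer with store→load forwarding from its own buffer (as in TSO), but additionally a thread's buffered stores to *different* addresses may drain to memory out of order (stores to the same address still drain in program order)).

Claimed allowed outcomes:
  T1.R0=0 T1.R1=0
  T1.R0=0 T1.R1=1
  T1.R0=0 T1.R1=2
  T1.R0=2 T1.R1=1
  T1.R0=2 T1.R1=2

outcome vector order: (T1.R0,T1.R1)
PSO: 6 outcomes — {00, 01, 02, 20, 21, 22}
PSO∖claimed = {20}

missing: T1.R0=2 T1.R1=0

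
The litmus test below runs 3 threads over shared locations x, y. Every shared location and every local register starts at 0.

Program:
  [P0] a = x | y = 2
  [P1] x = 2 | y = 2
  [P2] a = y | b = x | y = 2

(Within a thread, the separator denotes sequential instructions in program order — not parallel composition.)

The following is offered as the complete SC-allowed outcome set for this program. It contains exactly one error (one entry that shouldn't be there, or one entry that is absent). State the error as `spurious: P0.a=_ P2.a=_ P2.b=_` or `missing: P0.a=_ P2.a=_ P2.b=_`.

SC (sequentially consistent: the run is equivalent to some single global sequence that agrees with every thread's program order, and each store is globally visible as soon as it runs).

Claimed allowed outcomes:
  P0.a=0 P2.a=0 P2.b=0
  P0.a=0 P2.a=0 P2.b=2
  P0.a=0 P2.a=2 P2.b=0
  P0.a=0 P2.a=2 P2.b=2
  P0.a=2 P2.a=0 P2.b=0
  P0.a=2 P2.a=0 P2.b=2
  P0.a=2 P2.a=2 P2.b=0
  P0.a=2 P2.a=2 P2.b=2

outcome vector order: (P0.a,P2.a,P2.b)
under SC → 0/0/0 0/0/2 0/2/0 0/2/2 2/0/0 2/0/2 2/2/2
claimed∖SC = {2/2/0}

spurious: P0.a=2 P2.a=2 P2.b=0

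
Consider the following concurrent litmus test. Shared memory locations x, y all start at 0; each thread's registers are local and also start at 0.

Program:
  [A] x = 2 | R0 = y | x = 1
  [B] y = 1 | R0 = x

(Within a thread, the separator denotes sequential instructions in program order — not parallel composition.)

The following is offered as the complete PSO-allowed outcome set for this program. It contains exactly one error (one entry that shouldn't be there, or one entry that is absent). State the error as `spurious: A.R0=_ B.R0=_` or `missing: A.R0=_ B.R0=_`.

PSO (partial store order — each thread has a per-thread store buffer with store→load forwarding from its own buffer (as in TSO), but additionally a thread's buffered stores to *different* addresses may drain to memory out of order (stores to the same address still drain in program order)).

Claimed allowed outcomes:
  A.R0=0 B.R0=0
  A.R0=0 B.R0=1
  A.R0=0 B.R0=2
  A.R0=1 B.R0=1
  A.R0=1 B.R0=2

outcome vector order: (A.R0,B.R0)
under PSO → 00, 01, 02, 10, 11, 12
PSO∖claimed = {10}

missing: A.R0=1 B.R0=0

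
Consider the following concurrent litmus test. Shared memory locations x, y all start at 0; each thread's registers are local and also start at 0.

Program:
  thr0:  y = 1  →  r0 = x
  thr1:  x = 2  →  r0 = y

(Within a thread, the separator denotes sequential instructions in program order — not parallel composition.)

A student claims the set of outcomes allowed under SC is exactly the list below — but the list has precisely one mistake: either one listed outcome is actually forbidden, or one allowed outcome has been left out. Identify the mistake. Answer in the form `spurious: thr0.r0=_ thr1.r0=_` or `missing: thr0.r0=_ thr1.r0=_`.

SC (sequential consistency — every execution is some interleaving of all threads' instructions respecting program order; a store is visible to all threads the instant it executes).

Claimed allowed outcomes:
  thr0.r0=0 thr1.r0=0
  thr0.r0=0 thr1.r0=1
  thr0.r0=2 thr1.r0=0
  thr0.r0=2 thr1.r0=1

spurious: thr0.r0=0 thr1.r0=0

outcome vector order: (thr0.r0,thr1.r0)
SC: 3 outcomes — {(0,1), (2,0), (2,1)}
claimed∖SC = {(0,0)}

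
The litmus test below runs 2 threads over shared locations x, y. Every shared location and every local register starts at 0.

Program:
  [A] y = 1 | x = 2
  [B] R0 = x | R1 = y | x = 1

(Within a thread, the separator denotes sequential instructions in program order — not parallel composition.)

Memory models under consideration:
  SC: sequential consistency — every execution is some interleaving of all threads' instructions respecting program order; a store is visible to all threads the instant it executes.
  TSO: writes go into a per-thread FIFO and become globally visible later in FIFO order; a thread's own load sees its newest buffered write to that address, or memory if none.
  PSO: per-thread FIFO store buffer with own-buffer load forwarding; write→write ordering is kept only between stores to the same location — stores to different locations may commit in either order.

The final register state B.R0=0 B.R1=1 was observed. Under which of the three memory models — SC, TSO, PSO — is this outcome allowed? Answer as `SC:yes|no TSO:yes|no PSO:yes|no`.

outcome vector order: (B.R0,B.R1)
under SC → 0/0, 0/1, 2/1
under TSO → 0/0, 0/1, 2/1
under PSO → 0/0, 0/1, 2/0, 2/1
target 0/1 ∈ {SC,TSO,PSO}

SC:yes TSO:yes PSO:yes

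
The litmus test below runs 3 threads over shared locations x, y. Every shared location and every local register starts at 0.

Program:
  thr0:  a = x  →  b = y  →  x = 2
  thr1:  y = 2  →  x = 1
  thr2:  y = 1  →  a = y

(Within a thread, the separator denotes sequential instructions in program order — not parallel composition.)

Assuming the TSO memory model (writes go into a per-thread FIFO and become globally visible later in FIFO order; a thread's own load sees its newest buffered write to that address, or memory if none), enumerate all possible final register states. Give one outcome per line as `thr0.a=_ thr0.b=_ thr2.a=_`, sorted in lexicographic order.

outcome vector order: (thr0.a,thr0.b,thr2.a)
|TSO outcomes| = 9

thr0.a=0 thr0.b=0 thr2.a=1
thr0.a=0 thr0.b=0 thr2.a=2
thr0.a=0 thr0.b=1 thr2.a=1
thr0.a=0 thr0.b=1 thr2.a=2
thr0.a=0 thr0.b=2 thr2.a=1
thr0.a=0 thr0.b=2 thr2.a=2
thr0.a=1 thr0.b=1 thr2.a=1
thr0.a=1 thr0.b=2 thr2.a=1
thr0.a=1 thr0.b=2 thr2.a=2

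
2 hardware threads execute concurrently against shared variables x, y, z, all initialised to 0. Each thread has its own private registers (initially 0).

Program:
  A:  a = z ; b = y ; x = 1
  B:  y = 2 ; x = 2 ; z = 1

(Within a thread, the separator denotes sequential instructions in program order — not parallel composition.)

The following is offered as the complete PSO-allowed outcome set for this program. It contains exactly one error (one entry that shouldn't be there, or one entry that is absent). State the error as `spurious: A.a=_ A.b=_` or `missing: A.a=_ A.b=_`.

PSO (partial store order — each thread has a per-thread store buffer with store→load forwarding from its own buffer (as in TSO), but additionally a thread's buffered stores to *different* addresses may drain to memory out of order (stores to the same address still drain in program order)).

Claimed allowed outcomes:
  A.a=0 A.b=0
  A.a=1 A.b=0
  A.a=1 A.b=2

outcome vector order: (A.a,A.b)
PSO: 4 outcomes — {<0 0> <0 2> <1 0> <1 2>}
PSO∖claimed = {<0 2>}

missing: A.a=0 A.b=2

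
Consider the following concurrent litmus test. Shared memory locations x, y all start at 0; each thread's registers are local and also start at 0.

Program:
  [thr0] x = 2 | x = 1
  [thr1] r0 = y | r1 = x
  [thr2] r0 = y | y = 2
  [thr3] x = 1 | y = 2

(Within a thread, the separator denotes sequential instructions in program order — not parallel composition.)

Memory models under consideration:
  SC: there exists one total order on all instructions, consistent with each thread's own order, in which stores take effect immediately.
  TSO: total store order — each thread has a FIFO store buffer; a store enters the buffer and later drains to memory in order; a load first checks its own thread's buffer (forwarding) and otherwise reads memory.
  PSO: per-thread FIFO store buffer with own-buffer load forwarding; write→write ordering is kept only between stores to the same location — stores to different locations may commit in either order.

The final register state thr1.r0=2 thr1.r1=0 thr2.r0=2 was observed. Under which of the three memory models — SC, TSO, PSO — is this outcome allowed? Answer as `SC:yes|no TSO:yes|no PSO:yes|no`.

SC:no TSO:no PSO:yes

outcome vector order: (thr1.r0,thr1.r1,thr2.r0)
SC: 11 outcomes — {000, 002, 010, 012, 020, 022, 200, 210, 212, 220, 222}
TSO: 11 outcomes — {000, 002, 010, 012, 020, 022, 200, 210, 212, 220, 222}
PSO: 12 outcomes — {000, 002, 010, 012, 020, 022, 200, 202, 210, 212, 220, 222}
target 202 ∈ {PSO}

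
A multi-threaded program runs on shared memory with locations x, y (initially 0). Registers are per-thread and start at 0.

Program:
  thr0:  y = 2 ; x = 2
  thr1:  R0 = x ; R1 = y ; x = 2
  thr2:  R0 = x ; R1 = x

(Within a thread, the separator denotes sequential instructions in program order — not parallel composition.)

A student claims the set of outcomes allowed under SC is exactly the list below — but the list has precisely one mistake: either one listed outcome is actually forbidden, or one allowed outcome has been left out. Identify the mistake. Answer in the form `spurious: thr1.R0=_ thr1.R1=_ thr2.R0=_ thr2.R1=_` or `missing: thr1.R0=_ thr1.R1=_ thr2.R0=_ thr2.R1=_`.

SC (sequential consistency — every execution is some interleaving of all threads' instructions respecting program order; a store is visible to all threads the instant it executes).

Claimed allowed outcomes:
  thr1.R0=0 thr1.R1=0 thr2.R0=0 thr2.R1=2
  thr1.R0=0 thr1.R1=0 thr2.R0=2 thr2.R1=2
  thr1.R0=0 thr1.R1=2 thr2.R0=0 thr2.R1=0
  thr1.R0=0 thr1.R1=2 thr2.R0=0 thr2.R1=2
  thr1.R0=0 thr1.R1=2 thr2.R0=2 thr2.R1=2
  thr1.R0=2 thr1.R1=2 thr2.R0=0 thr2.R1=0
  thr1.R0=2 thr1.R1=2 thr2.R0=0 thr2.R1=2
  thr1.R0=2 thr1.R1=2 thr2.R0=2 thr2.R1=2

outcome vector order: (thr1.R0,thr1.R1,thr2.R0,thr2.R1)
under SC → 0/0/0/0; 0/0/0/2; 0/0/2/2; 0/2/0/0; 0/2/0/2; 0/2/2/2; 2/2/0/0; 2/2/0/2; 2/2/2/2
SC∖claimed = {0/0/0/0}

missing: thr1.R0=0 thr1.R1=0 thr2.R0=0 thr2.R1=0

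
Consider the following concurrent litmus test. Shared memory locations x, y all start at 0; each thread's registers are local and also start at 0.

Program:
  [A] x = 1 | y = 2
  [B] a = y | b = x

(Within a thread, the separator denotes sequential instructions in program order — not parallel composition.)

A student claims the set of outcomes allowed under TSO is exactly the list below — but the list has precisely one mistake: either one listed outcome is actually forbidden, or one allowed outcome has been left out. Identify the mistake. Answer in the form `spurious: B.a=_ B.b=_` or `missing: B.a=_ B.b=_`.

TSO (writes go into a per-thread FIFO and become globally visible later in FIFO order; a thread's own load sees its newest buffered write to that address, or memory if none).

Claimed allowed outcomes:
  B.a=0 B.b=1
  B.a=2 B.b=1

missing: B.a=0 B.b=0

outcome vector order: (B.a,B.b)
TSO (3): <0 0> <0 1> <2 1>
TSO∖claimed = {<0 0>}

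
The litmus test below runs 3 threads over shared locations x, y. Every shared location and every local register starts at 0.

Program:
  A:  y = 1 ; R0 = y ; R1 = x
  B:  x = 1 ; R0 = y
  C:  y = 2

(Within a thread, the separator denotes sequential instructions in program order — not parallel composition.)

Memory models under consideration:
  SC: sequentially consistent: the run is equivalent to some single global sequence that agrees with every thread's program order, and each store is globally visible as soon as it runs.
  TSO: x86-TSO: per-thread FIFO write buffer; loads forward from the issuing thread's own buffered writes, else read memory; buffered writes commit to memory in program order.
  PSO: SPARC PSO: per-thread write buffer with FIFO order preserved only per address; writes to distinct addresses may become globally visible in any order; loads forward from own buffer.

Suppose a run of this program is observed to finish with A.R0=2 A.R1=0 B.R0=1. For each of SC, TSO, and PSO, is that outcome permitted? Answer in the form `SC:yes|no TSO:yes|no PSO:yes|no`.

outcome vector order: (A.R0,A.R1,B.R0)
SC (9): 1/0/1, 1/0/2, 1/1/0, 1/1/1, 1/1/2, 2/0/2, 2/1/0, 2/1/1, 2/1/2
TSO (12): 1/0/0, 1/0/1, 1/0/2, 1/1/0, 1/1/1, 1/1/2, 2/0/0, 2/0/1, 2/0/2, 2/1/0, 2/1/1, 2/1/2
PSO (12): 1/0/0, 1/0/1, 1/0/2, 1/1/0, 1/1/1, 1/1/2, 2/0/0, 2/0/1, 2/0/2, 2/1/0, 2/1/1, 2/1/2
target 2/0/1 ∈ {TSO,PSO}

SC:no TSO:yes PSO:yes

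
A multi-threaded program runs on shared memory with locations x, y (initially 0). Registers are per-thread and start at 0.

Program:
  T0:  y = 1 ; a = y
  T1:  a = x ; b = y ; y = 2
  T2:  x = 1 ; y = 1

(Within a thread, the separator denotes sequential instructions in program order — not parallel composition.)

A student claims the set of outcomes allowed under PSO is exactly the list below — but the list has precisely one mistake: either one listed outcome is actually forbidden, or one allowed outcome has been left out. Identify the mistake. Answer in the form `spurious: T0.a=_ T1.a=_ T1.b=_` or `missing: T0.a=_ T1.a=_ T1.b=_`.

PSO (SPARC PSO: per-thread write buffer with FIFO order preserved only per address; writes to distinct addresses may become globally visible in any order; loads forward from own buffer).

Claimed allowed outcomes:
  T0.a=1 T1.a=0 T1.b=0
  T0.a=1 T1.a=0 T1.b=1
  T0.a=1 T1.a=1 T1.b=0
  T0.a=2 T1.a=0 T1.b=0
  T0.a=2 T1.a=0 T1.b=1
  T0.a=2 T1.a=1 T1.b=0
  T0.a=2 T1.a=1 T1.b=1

outcome vector order: (T0.a,T1.a,T1.b)
[PSO] allowed = {1/0/0; 1/0/1; 1/1/0; 1/1/1; 2/0/0; 2/0/1; 2/1/0; 2/1/1}
PSO∖claimed = {1/1/1}

missing: T0.a=1 T1.a=1 T1.b=1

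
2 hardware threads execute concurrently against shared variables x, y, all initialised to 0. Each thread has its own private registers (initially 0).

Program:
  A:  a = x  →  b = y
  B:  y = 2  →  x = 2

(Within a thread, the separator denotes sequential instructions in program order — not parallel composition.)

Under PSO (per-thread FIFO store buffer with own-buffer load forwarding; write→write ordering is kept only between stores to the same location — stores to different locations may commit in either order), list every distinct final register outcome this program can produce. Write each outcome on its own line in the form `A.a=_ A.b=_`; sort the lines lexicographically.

A.a=0 A.b=0
A.a=0 A.b=2
A.a=2 A.b=0
A.a=2 A.b=2

outcome vector order: (A.a,A.b)
|PSO outcomes| = 4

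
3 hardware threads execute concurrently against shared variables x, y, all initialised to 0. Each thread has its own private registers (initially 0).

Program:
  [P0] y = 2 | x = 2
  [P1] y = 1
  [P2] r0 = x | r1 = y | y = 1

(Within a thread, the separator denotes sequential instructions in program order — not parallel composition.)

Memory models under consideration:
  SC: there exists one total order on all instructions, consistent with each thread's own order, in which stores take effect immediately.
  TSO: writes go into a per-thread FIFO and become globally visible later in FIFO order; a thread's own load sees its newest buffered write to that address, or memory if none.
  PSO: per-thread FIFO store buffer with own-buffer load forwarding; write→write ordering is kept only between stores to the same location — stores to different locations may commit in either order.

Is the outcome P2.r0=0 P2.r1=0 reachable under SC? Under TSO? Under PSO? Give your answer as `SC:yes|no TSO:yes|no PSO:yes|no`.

outcome vector order: (P2.r0,P2.r1)
under SC → (0,0) (0,1) (0,2) (2,1) (2,2)
under TSO → (0,0) (0,1) (0,2) (2,1) (2,2)
under PSO → (0,0) (0,1) (0,2) (2,0) (2,1) (2,2)
target (0,0) ∈ {SC,TSO,PSO}

SC:yes TSO:yes PSO:yes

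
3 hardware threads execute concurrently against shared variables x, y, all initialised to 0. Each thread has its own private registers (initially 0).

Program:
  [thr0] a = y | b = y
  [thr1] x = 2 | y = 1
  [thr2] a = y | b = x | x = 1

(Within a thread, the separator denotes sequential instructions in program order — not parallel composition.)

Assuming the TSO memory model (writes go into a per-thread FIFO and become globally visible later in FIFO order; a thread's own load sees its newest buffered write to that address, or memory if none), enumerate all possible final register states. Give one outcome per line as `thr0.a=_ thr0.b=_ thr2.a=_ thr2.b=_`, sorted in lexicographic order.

outcome vector order: (thr0.a,thr0.b,thr2.a,thr2.b)
|TSO outcomes| = 9

thr0.a=0 thr0.b=0 thr2.a=0 thr2.b=0
thr0.a=0 thr0.b=0 thr2.a=0 thr2.b=2
thr0.a=0 thr0.b=0 thr2.a=1 thr2.b=2
thr0.a=0 thr0.b=1 thr2.a=0 thr2.b=0
thr0.a=0 thr0.b=1 thr2.a=0 thr2.b=2
thr0.a=0 thr0.b=1 thr2.a=1 thr2.b=2
thr0.a=1 thr0.b=1 thr2.a=0 thr2.b=0
thr0.a=1 thr0.b=1 thr2.a=0 thr2.b=2
thr0.a=1 thr0.b=1 thr2.a=1 thr2.b=2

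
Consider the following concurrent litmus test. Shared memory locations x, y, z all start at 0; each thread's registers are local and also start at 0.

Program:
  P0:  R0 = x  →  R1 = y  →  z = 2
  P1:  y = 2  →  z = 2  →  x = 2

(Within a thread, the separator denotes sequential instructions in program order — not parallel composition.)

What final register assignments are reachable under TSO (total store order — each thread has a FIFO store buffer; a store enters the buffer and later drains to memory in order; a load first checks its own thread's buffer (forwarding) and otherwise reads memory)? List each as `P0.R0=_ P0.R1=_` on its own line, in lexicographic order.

outcome vector order: (P0.R0,P0.R1)
|TSO outcomes| = 3

P0.R0=0 P0.R1=0
P0.R0=0 P0.R1=2
P0.R0=2 P0.R1=2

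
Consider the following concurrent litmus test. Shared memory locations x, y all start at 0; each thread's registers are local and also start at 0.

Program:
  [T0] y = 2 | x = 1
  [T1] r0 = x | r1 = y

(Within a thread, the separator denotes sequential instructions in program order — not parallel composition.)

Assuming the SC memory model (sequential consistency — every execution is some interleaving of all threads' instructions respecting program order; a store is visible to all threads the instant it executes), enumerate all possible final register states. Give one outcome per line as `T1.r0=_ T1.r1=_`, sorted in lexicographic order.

T1.r0=0 T1.r1=0
T1.r0=0 T1.r1=2
T1.r0=1 T1.r1=2

outcome vector order: (T1.r0,T1.r1)
|SC outcomes| = 3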